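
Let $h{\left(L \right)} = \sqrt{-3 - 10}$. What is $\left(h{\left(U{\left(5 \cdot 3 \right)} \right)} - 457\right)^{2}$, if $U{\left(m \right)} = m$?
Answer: $\left(457 - i \sqrt{13}\right)^{2} \approx 2.0884 \cdot 10^{5} - 3295.0 i$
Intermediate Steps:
$h{\left(L \right)} = i \sqrt{13}$ ($h{\left(L \right)} = \sqrt{-13} = i \sqrt{13}$)
$\left(h{\left(U{\left(5 \cdot 3 \right)} \right)} - 457\right)^{2} = \left(i \sqrt{13} - 457\right)^{2} = \left(-457 + i \sqrt{13}\right)^{2}$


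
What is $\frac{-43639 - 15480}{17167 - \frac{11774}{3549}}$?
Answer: $- \frac{29973333}{8701987} \approx -3.4444$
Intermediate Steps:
$\frac{-43639 - 15480}{17167 - \frac{11774}{3549}} = - \frac{59119}{17167 - \frac{1682}{507}} = - \frac{59119}{\frac{8701987}{507}} = \left(-59119\right) \frac{507}{8701987} = - \frac{29973333}{8701987}$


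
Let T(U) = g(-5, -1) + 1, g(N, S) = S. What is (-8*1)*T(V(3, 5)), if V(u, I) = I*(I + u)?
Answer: 0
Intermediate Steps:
T(U) = 0 (T(U) = -1 + 1 = 0)
(-8*1)*T(V(3, 5)) = -8*1*0 = -8*0 = 0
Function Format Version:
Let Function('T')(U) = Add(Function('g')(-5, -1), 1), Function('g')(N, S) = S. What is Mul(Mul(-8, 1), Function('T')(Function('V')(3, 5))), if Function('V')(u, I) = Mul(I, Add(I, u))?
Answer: 0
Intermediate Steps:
Function('T')(U) = 0 (Function('T')(U) = Add(-1, 1) = 0)
Mul(Mul(-8, 1), Function('T')(Function('V')(3, 5))) = Mul(Mul(-8, 1), 0) = Mul(-8, 0) = 0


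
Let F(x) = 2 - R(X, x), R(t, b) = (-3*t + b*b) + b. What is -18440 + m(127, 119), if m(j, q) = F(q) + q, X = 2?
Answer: -32593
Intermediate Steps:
R(t, b) = b + b² - 3*t (R(t, b) = (-3*t + b²) + b = (b² - 3*t) + b = b + b² - 3*t)
F(x) = 8 - x - x² (F(x) = 2 - (x + x² - 3*2) = 2 - (x + x² - 6) = 2 - (-6 + x + x²) = 2 + (6 - x - x²) = 8 - x - x²)
m(j, q) = 8 - q² (m(j, q) = (8 - q - q²) + q = 8 - q²)
-18440 + m(127, 119) = -18440 + (8 - 1*119²) = -18440 + (8 - 1*14161) = -18440 + (8 - 14161) = -18440 - 14153 = -32593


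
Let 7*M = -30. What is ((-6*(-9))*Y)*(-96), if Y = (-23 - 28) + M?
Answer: 2006208/7 ≈ 2.8660e+5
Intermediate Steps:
M = -30/7 (M = (⅐)*(-30) = -30/7 ≈ -4.2857)
Y = -387/7 (Y = (-23 - 28) - 30/7 = -51 - 30/7 = -387/7 ≈ -55.286)
((-6*(-9))*Y)*(-96) = (-6*(-9)*(-387/7))*(-96) = (54*(-387/7))*(-96) = -20898/7*(-96) = 2006208/7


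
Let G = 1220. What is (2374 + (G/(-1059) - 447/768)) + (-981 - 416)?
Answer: 264398497/271104 ≈ 975.27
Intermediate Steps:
(2374 + (G/(-1059) - 447/768)) + (-981 - 416) = (2374 + (1220/(-1059) - 447/768)) + (-981 - 416) = (2374 + (1220*(-1/1059) - 447*1/768)) - 1397 = (2374 + (-1220/1059 - 149/256)) - 1397 = (2374 - 470111/271104) - 1397 = 643130785/271104 - 1397 = 264398497/271104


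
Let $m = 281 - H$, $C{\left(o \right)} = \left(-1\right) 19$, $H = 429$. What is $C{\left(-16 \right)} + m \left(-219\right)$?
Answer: $32393$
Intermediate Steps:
$C{\left(o \right)} = -19$
$m = -148$ ($m = 281 - 429 = -148$)
$C{\left(-16 \right)} + m \left(-219\right) = -19 - -32412 = -19 + 32412 = 32393$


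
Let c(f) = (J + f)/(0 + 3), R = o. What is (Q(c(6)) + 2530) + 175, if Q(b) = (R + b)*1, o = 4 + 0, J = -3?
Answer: 2710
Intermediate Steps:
o = 4
R = 4
c(f) = -1 + f/3 (c(f) = (-3 + f)/(0 + 3) = (-3 + f)/3 = (-3 + f)*(1/3) = -1 + f/3)
Q(b) = 4 + b (Q(b) = (4 + b)*1 = 4 + b)
(Q(c(6)) + 2530) + 175 = ((4 + (-1 + (1/3)*6)) + 2530) + 175 = ((4 + (-1 + 2)) + 2530) + 175 = ((4 + 1) + 2530) + 175 = (5 + 2530) + 175 = 2535 + 175 = 2710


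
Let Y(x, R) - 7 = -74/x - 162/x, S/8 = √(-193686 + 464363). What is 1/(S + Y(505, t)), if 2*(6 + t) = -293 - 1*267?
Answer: -1665995/4417870839799 + 22442200*√2237/4417870839799 ≈ 0.00023989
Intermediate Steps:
t = -286 (t = -6 + (-293 - 1*267)/2 = -6 + (-293 - 267)/2 = -6 + (½)*(-560) = -6 - 280 = -286)
S = 88*√2237 (S = 8*√(-193686 + 464363) = 8*√270677 = 8*(11*√2237) = 88*√2237 ≈ 4162.1)
Y(x, R) = 7 - 236/x (Y(x, R) = 7 + (-74/x - 162/x) = 7 - 236/x)
1/(S + Y(505, t)) = 1/(88*√2237 + (7 - 236/505)) = 1/(88*√2237 + 3299/505) = 1/(3299/505 + 88*√2237)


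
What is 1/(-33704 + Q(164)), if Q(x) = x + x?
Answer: -1/33376 ≈ -2.9962e-5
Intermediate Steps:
Q(x) = 2*x
1/(-33704 + Q(164)) = 1/(-33704 + 2*164) = 1/(-33704 + 328) = 1/(-33376) = -1/33376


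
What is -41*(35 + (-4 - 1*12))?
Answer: -779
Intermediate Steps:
-41*(35 + (-4 - 1*12)) = -41*(35 + (-4 - 12)) = -41*(35 - 16) = -41*19 = -779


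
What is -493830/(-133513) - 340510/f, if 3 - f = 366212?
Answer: 226307502100/48893662217 ≈ 4.6286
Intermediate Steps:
f = -366209 (f = 3 - 1*366212 = 3 - 366212 = -366209)
-493830/(-133513) - 340510/f = -493830/(-133513) - 340510/(-366209) = -493830*(-1/133513) - 340510*(-1/366209) = 493830/133513 + 340510/366209 = 226307502100/48893662217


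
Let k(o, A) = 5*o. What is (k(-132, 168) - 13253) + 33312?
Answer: 19399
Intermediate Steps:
(k(-132, 168) - 13253) + 33312 = (5*(-132) - 13253) + 33312 = (-660 - 13253) + 33312 = -13913 + 33312 = 19399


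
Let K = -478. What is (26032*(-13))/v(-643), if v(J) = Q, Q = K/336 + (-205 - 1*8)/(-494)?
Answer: 14042910336/41141 ≈ 3.4134e+5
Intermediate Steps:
Q = -41141/41496 (Q = -478/336 + (-205 - 1*8)/(-494) = -478*1/336 + (-205 - 8)*(-1/494) = -239/168 - 213*(-1/494) = -239/168 + 213/494 = -41141/41496 ≈ -0.99144)
v(J) = -41141/41496
(26032*(-13))/v(-643) = (26032*(-13))/(-41141/41496) = -338416*(-41496/41141) = 14042910336/41141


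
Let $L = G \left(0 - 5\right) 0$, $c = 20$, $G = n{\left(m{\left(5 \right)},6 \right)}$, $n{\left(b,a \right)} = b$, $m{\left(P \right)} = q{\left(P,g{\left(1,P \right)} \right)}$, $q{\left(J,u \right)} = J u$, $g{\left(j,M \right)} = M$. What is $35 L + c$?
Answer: $20$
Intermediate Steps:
$m{\left(P \right)} = P^{2}$ ($m{\left(P \right)} = P P = P^{2}$)
$G = 25$ ($G = 5^{2} = 25$)
$L = 0$ ($L = 25 \left(0 - 5\right) 0 = 25 \left(-5\right) 0 = \left(-125\right) 0 = 0$)
$35 L + c = 35 \cdot 0 + 20 = 0 + 20 = 20$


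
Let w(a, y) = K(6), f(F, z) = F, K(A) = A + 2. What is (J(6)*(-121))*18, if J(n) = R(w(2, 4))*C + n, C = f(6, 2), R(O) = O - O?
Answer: -13068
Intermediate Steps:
K(A) = 2 + A
w(a, y) = 8 (w(a, y) = 2 + 6 = 8)
R(O) = 0
C = 6
J(n) = n (J(n) = 0*6 + n = 0 + n = n)
(J(6)*(-121))*18 = (6*(-121))*18 = -726*18 = -13068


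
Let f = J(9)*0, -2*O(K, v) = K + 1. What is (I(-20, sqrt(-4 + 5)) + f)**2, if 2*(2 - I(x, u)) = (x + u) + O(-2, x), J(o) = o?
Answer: 2025/16 ≈ 126.56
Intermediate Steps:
O(K, v) = -1/2 - K/2 (O(K, v) = -(K + 1)/2 = -(1 + K)/2 = -1/2 - K/2)
f = 0 (f = 9*0 = 0)
I(x, u) = 7/4 - u/2 - x/2 (I(x, u) = 2 - ((x + u) + (-1/2 - 1/2*(-2)))/2 = 2 - ((u + x) + (-1/2 + 1))/2 = 2 - ((u + x) + 1/2)/2 = 2 - (1/2 + u + x)/2 = 2 + (-1/4 - u/2 - x/2) = 7/4 - u/2 - x/2)
(I(-20, sqrt(-4 + 5)) + f)**2 = ((7/4 - sqrt(-4 + 5)/2 - 1/2*(-20)) + 0)**2 = ((7/4 - sqrt(1)/2 + 10) + 0)**2 = ((7/4 - 1/2*1 + 10) + 0)**2 = ((7/4 - 1/2 + 10) + 0)**2 = (45/4 + 0)**2 = (45/4)**2 = 2025/16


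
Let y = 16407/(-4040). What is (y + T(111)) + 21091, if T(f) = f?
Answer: 85639673/4040 ≈ 21198.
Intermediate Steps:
y = -16407/4040 (y = 16407*(-1/4040) = -16407/4040 ≈ -4.0611)
(y + T(111)) + 21091 = (-16407/4040 + 111) + 21091 = 432033/4040 + 21091 = 85639673/4040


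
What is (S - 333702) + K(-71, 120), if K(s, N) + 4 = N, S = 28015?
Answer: -305571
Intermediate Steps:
K(s, N) = -4 + N
(S - 333702) + K(-71, 120) = (28015 - 333702) + (-4 + 120) = -305687 + 116 = -305571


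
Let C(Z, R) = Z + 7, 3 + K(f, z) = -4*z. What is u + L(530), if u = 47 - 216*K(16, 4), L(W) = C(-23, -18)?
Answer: 4135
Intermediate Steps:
K(f, z) = -3 - 4*z
C(Z, R) = 7 + Z
L(W) = -16 (L(W) = 7 - 23 = -16)
u = 4151 (u = 47 - 216*(-3 - 4*4) = 47 - 216*(-3 - 16) = 47 - 216*(-19) = 47 + 4104 = 4151)
u + L(530) = 4151 - 16 = 4135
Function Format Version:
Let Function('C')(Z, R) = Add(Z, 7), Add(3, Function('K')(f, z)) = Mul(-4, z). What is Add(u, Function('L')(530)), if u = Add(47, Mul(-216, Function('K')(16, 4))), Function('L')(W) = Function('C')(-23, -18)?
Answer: 4135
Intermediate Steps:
Function('K')(f, z) = Add(-3, Mul(-4, z))
Function('C')(Z, R) = Add(7, Z)
Function('L')(W) = -16 (Function('L')(W) = Add(7, -23) = -16)
u = 4151 (u = Add(47, Mul(-216, Add(-3, Mul(-4, 4)))) = Add(47, Mul(-216, Add(-3, -16))) = Add(47, Mul(-216, -19)) = Add(47, 4104) = 4151)
Add(u, Function('L')(530)) = Add(4151, -16) = 4135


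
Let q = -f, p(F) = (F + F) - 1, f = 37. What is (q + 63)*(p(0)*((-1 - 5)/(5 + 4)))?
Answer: 52/3 ≈ 17.333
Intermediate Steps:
p(F) = -1 + 2*F (p(F) = 2*F - 1 = -1 + 2*F)
q = -37 (q = -1*37 = -37)
(q + 63)*(p(0)*((-1 - 5)/(5 + 4))) = (-37 + 63)*((-1 + 2*0)*((-1 - 5)/(5 + 4))) = 26*((-1 + 0)*(-6/9)) = 26*(-(-6)/9) = 26*(-1*(-⅔)) = 26*(⅔) = 52/3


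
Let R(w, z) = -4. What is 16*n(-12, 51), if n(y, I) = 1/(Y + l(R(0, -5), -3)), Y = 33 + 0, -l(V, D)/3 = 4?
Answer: 16/21 ≈ 0.76190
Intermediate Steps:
l(V, D) = -12 (l(V, D) = -3*4 = -12)
Y = 33
n(y, I) = 1/21 (n(y, I) = 1/(33 - 12) = 1/21)
16*n(-12, 51) = 16*(1/21) = 16/21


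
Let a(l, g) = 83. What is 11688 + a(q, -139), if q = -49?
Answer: 11771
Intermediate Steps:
11688 + a(q, -139) = 11688 + 83 = 11771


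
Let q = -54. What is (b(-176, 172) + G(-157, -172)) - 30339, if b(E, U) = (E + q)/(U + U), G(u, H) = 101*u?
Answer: -7945827/172 ≈ -46197.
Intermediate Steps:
b(E, U) = (-54 + E)/(2*U) (b(E, U) = (E - 54)/(U + U) = (-54 + E)/((2*U)) = (-54 + E)*(1/(2*U)) = (-54 + E)/(2*U))
(b(-176, 172) + G(-157, -172)) - 30339 = ((1/2)*(-54 - 176)/172 + 101*(-157)) - 30339 = ((1/2)*(1/172)*(-230) - 15857) - 30339 = (-115/172 - 15857) - 30339 = -2727519/172 - 30339 = -7945827/172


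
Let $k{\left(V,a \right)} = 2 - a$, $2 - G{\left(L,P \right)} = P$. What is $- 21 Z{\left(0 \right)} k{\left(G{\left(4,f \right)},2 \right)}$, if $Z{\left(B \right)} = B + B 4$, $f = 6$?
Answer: $0$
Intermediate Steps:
$G{\left(L,P \right)} = 2 - P$
$Z{\left(B \right)} = 5 B$ ($Z{\left(B \right)} = B + 4 B = 5 B$)
$- 21 Z{\left(0 \right)} k{\left(G{\left(4,f \right)},2 \right)} = - 21 \cdot 5 \cdot 0 \left(2 - 2\right) = \left(-21\right) 0 \left(2 - 2\right) = 0 \cdot 0 = 0$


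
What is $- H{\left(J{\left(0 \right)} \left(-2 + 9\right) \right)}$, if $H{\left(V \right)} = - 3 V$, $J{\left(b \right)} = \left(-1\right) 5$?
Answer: $-105$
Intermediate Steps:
$J{\left(b \right)} = -5$
$- H{\left(J{\left(0 \right)} \left(-2 + 9\right) \right)} = - \left(-3\right) \left(- 5 \left(-2 + 9\right)\right) = - \left(-3\right) \left(\left(-5\right) 7\right) = - \left(-3\right) \left(-35\right) = \left(-1\right) 105 = -105$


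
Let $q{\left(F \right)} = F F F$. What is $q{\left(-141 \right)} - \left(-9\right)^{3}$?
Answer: $-2802492$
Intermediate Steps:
$q{\left(F \right)} = F^{3}$ ($q{\left(F \right)} = F^{2} F = F^{3}$)
$q{\left(-141 \right)} - \left(-9\right)^{3} = \left(-141\right)^{3} - \left(-9\right)^{3} = -2803221 - -729 = -2803221 + 729 = -2802492$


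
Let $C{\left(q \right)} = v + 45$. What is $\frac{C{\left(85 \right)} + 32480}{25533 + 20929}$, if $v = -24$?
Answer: $\frac{32501}{46462} \approx 0.69952$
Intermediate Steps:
$C{\left(q \right)} = 21$ ($C{\left(q \right)} = -24 + 45 = 21$)
$\frac{C{\left(85 \right)} + 32480}{25533 + 20929} = \frac{21 + 32480}{25533 + 20929} = \frac{32501}{46462}$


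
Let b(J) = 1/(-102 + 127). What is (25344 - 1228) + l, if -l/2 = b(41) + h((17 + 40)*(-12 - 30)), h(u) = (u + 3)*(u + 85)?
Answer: -275438052/25 ≈ -1.1018e+7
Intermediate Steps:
b(J) = 1/25
h(u) = (3 + u)*(85 + u)
l = -276040952/25 (l = -2*(1/25 + (255 + ((17 + 40)*(-12 - 30))² + 88*((17 + 40)*(-12 - 30)))) = -2*(1/25 + (255 + (57*(-42))² + 88*(57*(-42)))) = -2*(1/25 + (255 + (-2394)² + 88*(-2394))) = -2*(1/25 + (255 + 5731236 - 210672)) = -2*(1/25 + 5520819) = -2*138020476/25 = -276040952/25 ≈ -1.1042e+7)
(25344 - 1228) + l = (25344 - 1228) - 276040952/25 = 24116 - 276040952/25 = -275438052/25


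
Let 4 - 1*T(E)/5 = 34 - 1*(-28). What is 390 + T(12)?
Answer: 100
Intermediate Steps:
T(E) = -290 (T(E) = 20 - 5*(34 - 1*(-28)) = 20 - 5*(34 + 28) = 20 - 5*62 = 20 - 310 = -290)
390 + T(12) = 390 - 290 = 100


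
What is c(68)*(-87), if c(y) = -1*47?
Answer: 4089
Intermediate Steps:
c(y) = -47
c(68)*(-87) = -47*(-87) = 4089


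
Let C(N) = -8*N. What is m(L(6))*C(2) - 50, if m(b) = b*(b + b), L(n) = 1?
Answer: -82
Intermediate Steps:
m(b) = 2*b² (m(b) = b*(2*b) = 2*b²)
m(L(6))*C(2) - 50 = (2*1²)*(-8*2) - 50 = (2*1)*(-16) - 50 = 2*(-16) - 50 = -32 - 50 = -82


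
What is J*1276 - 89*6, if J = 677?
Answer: 863318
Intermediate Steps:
J*1276 - 89*6 = 677*1276 - 89*6 = 863852 - 534 = 863318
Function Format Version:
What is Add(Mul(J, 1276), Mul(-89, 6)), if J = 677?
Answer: 863318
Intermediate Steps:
Add(Mul(J, 1276), Mul(-89, 6)) = Add(Mul(677, 1276), Mul(-89, 6)) = Add(863852, -534) = 863318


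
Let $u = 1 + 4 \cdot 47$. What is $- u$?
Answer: $-189$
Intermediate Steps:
$u = 189$ ($u = 1 + 188 = 189$)
$- u = \left(-1\right) 189 = -189$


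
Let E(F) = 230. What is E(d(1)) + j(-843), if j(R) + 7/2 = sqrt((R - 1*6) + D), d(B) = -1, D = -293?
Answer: 453/2 + I*sqrt(1142) ≈ 226.5 + 33.794*I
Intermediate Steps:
j(R) = -7/2 + sqrt(-299 + R) (j(R) = -7/2 + sqrt((R - 1*6) - 293) = -7/2 + sqrt((R - 6) - 293) = -7/2 + sqrt((-6 + R) - 293) = -7/2 + sqrt(-299 + R))
E(d(1)) + j(-843) = 230 + (-7/2 + sqrt(-299 - 843)) = 230 + (-7/2 + sqrt(-1142)) = 230 + (-7/2 + I*sqrt(1142)) = 453/2 + I*sqrt(1142)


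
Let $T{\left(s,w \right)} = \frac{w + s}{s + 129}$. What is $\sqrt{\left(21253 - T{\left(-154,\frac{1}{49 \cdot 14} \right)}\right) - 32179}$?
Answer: $\frac{i \sqrt{2624811602}}{490} \approx 104.56 i$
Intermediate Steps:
$T{\left(s,w \right)} = \frac{s + w}{129 + s}$
$\sqrt{\left(21253 - T{\left(-154,\frac{1}{49 \cdot 14} \right)}\right) - 32179} = \sqrt{\left(21253 - \frac{-154 + \frac{1}{49 \cdot 14}}{129 - 154}\right) - 32179} = \sqrt{\left(21253 - \frac{-154 + \frac{1}{49} \cdot \frac{1}{14}}{-25}\right) - 32179} = \sqrt{\left(21253 - - \frac{-154 + \frac{1}{686}}{25}\right) - 32179} = \sqrt{\left(21253 - \left(- \frac{1}{25}\right) \left(- \frac{105643}{686}\right)\right) - 32179} = \sqrt{\left(21253 - \frac{105643}{17150}\right) - 32179} = \sqrt{\frac{364383307}{17150} - 32179} = \sqrt{- \frac{187486543}{17150}} = \frac{i \sqrt{2624811602}}{490}$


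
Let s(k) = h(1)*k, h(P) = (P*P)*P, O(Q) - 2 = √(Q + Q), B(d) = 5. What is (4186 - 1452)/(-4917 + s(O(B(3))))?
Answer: -2687522/4831443 - 2734*√10/24157215 ≈ -0.55661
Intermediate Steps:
O(Q) = 2 + √2*√Q (O(Q) = 2 + √(Q + Q) = 2 + √(2*Q) = 2 + √2*√Q)
h(P) = P³ (h(P) = P²*P = P³)
s(k) = k (s(k) = 1³*k = 1*k = k)
(4186 - 1452)/(-4917 + s(O(B(3)))) = (4186 - 1452)/(-4917 + (2 + √2*√5)) = 2734/(-4917 + (2 + √10)) = 2734/(-4915 + √10)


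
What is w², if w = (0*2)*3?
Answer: 0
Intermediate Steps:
w = 0 (w = 0*3 = 0)
w² = 0² = 0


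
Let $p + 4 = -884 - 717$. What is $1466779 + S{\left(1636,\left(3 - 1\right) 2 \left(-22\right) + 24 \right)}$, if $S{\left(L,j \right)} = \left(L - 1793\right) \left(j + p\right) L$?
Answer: $430152767$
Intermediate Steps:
$p = -1605$ ($p = -4 - 1601 = -1605$)
$S{\left(L,j \right)} = L \left(-1793 + L\right) \left(-1605 + j\right)$ ($S{\left(L,j \right)} = \left(L - 1793\right) \left(j - 1605\right) L = \left(-1793 + L\right) \left(-1605 + j\right) L = L \left(-1793 + L\right) \left(-1605 + j\right)$)
$1466779 + S{\left(1636,\left(3 - 1\right) 2 \left(-22\right) + 24 \right)} = 1466779 + 1636 \left(2877765 - 1793 \left(\left(3 - 1\right) 2 \left(-22\right) + 24\right) - 2625780 + 1636 \left(\left(3 - 1\right) 2 \left(-22\right) + 24\right)\right) = 1466779 + 1636 \left(2877765 - 1793 \left(2 \cdot 2 \left(-22\right) + 24\right) - 2625780 + 1636 \left(2 \cdot 2 \left(-22\right) + 24\right)\right) = 1466779 + 1636 \left(2877765 - 1793 \left(4 \left(-22\right) + 24\right) - 2625780 + 1636 \left(4 \left(-22\right) + 24\right)\right) = 1466779 + 1636 \left(2877765 - 1793 \left(-88 + 24\right) - 2625780 + 1636 \left(-88 + 24\right)\right) = 1466779 + 1636 \left(2877765 - -114752 - 2625780 + 1636 \left(-64\right)\right) = 1466779 + 1636 \left(2877765 + 114752 - 2625780 - 104704\right) = 1466779 + 1636 \cdot 262033 = 1466779 + 428685988 = 430152767$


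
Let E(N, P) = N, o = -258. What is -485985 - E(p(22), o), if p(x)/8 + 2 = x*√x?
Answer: -485969 - 176*√22 ≈ -4.8679e+5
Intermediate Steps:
p(x) = -16 + 8*x^(3/2) (p(x) = -16 + 8*(x*√x) = -16 + 8*x^(3/2))
-485985 - E(p(22), o) = -485985 - (-16 + 8*22^(3/2)) = -485985 - (-16 + 8*(22*√22)) = -485985 - (-16 + 176*√22) = -485985 + (16 - 176*√22) = -485969 - 176*√22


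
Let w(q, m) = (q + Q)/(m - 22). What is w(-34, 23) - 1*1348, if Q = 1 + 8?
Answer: -1373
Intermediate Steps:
Q = 9
w(q, m) = (9 + q)/(-22 + m) (w(q, m) = (q + 9)/(m - 22) = (9 + q)/(-22 + m))
w(-34, 23) - 1*1348 = (9 - 34)/(-22 + 23) - 1*1348 = -25/1 - 1348 = 1*(-25) - 1348 = -25 - 1348 = -1373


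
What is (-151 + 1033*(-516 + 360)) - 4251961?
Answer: -4413260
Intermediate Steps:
(-151 + 1033*(-516 + 360)) - 4251961 = (-151 + 1033*(-156)) - 4251961 = (-151 - 161148) - 4251961 = -161299 - 4251961 = -4413260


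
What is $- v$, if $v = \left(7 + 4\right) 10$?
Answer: $-110$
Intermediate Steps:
$v = 110$ ($v = 11 \cdot 10 = 110$)
$- v = \left(-1\right) 110 = -110$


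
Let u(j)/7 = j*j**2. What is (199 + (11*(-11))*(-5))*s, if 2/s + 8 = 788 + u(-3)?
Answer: 536/197 ≈ 2.7208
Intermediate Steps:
u(j) = 7*j**3 (u(j) = 7*(j*j**2) = 7*j**3)
s = 2/591 (s = 2/(-8 + (788 + 7*(-3)**3)) = 2/(-8 + (788 + 7*(-27))) = 2/(-8 + (788 - 189)) = 2/(-8 + 599) = 2/591 ≈ 0.0033841)
(199 + (11*(-11))*(-5))*s = (199 + (11*(-11))*(-5))*(2/591) = (199 - 121*(-5))*(2/591) = (199 + 605)*(2/591) = 804*(2/591) = 536/197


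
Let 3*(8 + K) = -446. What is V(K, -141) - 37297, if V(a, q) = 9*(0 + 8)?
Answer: -37225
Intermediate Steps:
K = -470/3 (K = -8 + (⅓)*(-446) = -8 - 446/3 = -470/3 ≈ -156.67)
V(a, q) = 72 (V(a, q) = 9*8 = 72)
V(K, -141) - 37297 = 72 - 37297 = -37225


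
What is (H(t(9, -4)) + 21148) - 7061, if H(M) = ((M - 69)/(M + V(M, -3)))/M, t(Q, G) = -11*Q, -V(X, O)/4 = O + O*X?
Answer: 592710469/42075 ≈ 14087.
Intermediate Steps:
V(X, O) = -4*O - 4*O*X (V(X, O) = -4*(O + O*X) = -4*O - 4*O*X)
H(M) = (-69 + M)/(M*(12 + 13*M)) (H(M) = ((M - 69)/(M - 4*(-3)*(1 + M)))/M = ((-69 + M)/(M + (12 + 12*M)))/M = ((-69 + M)/(12 + 13*M))/M = (-69 + M)/(M*(12 + 13*M)))
(H(t(9, -4)) + 21148) - 7061 = ((-69 - 11*9)/(((-11*9))*(12 + 13*(-11*9))) + 21148) - 7061 = ((-69 - 99)/((-99)*(12 + 13*(-99))) + 21148) - 7061 = (-1/99*(-168)/(12 - 1287) + 21148) - 7061 = (-1/99*(-168)/(-1275) + 21148) - 7061 = (-1/99*(-1/1275)*(-168) + 21148) - 7061 = (-56/42075 + 21148) - 7061 = 889802044/42075 - 7061 = 592710469/42075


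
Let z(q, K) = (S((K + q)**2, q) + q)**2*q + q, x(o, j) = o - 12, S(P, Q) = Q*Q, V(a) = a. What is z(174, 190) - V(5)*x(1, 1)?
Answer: 161333235229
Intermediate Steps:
S(P, Q) = Q**2
x(o, j) = -12 + o
z(q, K) = q + q*(q + q**2)**2 (z(q, K) = (q**2 + q)**2*q + q = (q + q**2)**2*q + q = q*(q + q**2)**2 + q = q + q*(q + q**2)**2)
z(174, 190) - V(5)*x(1, 1) = (174 + 174**3*(1 + 174)**2) - 5*(-12 + 1) = (174 + 5268024*175**2) - 5*(-11) = (174 + 5268024*30625) - 1*(-55) = (174 + 161333235000) + 55 = 161333235174 + 55 = 161333235229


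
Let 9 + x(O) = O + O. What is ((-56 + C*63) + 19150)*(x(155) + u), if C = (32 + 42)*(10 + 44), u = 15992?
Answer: 4412828706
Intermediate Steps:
x(O) = -9 + 2*O (x(O) = -9 + (O + O) = -9 + 2*O)
C = 3996 (C = 74*54 = 3996)
((-56 + C*63) + 19150)*(x(155) + u) = ((-56 + 3996*63) + 19150)*((-9 + 2*155) + 15992) = ((-56 + 251748) + 19150)*((-9 + 310) + 15992) = (251692 + 19150)*(301 + 15992) = 270842*16293 = 4412828706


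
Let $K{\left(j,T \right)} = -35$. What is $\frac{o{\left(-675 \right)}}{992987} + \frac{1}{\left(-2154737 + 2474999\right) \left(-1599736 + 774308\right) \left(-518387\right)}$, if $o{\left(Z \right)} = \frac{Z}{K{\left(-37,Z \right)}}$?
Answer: $\frac{18500031958067926229}{952533619537582636300488} \approx 1.9422 \cdot 10^{-5}$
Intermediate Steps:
$o{\left(Z \right)} = - \frac{Z}{35}$ ($o{\left(Z \right)} = \frac{Z}{-35} = Z \left(- \frac{1}{35}\right) = - \frac{Z}{35}$)
$\frac{o{\left(-675 \right)}}{992987} + \frac{1}{\left(-2154737 + 2474999\right) \left(-1599736 + 774308\right) \left(-518387\right)} = \frac{\left(- \frac{1}{35}\right) \left(-675\right)}{992987} + \frac{1}{\left(-2154737 + 2474999\right) \left(-1599736 + 774308\right) \left(-518387\right)} = \frac{135}{7} \cdot \frac{1}{992987} + \frac{1}{320262 \left(-825428\right)} \left(- \frac{1}{518387}\right) = \frac{135}{6950909} + \frac{1}{-264353222136} \left(- \frac{1}{518387}\right) = \frac{135}{6950909} - - \frac{1}{137037273763414632} = \frac{135}{6950909} + \frac{1}{137037273763414632} = \frac{18500031958067926229}{952533619537582636300488}$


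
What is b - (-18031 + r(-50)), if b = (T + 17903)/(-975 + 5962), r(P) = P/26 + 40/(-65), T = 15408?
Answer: 1169565375/64831 ≈ 18040.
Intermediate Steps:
r(P) = -8/13 + P/26 (r(P) = P*(1/26) + 40*(-1/65) = P/26 - 8/13 = -8/13 + P/26)
b = 33311/4987 (b = (15408 + 17903)/(-975 + 5962) = 33311/4987 ≈ 6.6796)
b - (-18031 + r(-50)) = 33311/4987 - (-18031 + (-8/13 + (1/26)*(-50))) = 33311/4987 - (-18031 + (-8/13 - 25/13)) = 33311/4987 - (-18031 - 33/13) = 33311/4987 - 1*(-234436/13) = 33311/4987 + 234436/13 = 1169565375/64831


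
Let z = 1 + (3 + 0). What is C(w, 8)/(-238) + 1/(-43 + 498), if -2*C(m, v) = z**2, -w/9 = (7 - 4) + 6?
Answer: 277/7735 ≈ 0.035811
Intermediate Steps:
w = -81 (w = -9*((7 - 4) + 6) = -9*(3 + 6) = -9*9 = -81)
z = 4 (z = 1 + 3 = 4)
C(m, v) = -8 (C(m, v) = -1/2*4**2 = -1/2*16 = -8)
C(w, 8)/(-238) + 1/(-43 + 498) = -8/(-238) + 1/(-43 + 498) = -1/238*(-8) + 1/455 = 4/119 + 1/455 = 277/7735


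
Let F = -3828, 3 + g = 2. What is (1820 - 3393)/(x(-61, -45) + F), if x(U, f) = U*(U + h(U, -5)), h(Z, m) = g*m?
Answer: 1573/412 ≈ 3.8180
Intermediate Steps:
g = -1 (g = -3 + 2 = -1)
h(Z, m) = -m
x(U, f) = U*(5 + U) (x(U, f) = U*(U - 1*(-5)) = U*(U + 5) = U*(5 + U))
(1820 - 3393)/(x(-61, -45) + F) = (1820 - 3393)/(-61*(5 - 61) - 3828) = -1573/(-61*(-56) - 3828) = -1573/(3416 - 3828) = -1573/(-412) = -1573*(-1/412) = 1573/412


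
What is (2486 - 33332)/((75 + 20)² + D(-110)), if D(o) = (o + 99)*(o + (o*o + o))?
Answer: 30846/121655 ≈ 0.25355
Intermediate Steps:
D(o) = (99 + o)*(o² + 2*o) (D(o) = (99 + o)*(o + (o² + o)) = (99 + o)*(o + (o + o²)) = (99 + o)*(o² + 2*o))
(2486 - 33332)/((75 + 20)² + D(-110)) = (2486 - 33332)/((75 + 20)² - 110*(198 + (-110)² + 101*(-110))) = -30846/(95² - 110*(198 + 12100 - 11110)) = -30846/(9025 - 110*1188) = -30846/(9025 - 130680) = -30846/(-121655) = -30846*(-1/121655) = 30846/121655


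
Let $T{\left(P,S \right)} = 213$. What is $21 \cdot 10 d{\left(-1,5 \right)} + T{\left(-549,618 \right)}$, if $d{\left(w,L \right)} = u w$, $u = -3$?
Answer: $843$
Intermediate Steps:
$d{\left(w,L \right)} = - 3 w$
$21 \cdot 10 d{\left(-1,5 \right)} + T{\left(-549,618 \right)} = 21 \cdot 10 \left(\left(-3\right) \left(-1\right)\right) + 213 = 210 \cdot 3 + 213 = 630 + 213 = 843$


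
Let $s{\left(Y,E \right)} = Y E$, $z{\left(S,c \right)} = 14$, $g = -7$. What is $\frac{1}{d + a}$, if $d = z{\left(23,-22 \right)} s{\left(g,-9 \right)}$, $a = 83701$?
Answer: $\frac{1}{84583} \approx 1.1823 \cdot 10^{-5}$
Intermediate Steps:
$s{\left(Y,E \right)} = E Y$
$d = 882$ ($d = 14 \left(\left(-9\right) \left(-7\right)\right) = 14 \cdot 63 = 882$)
$\frac{1}{d + a} = \frac{1}{882 + 83701} = \frac{1}{84583}$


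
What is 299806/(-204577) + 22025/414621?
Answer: -119800055101/84821920317 ≈ -1.4124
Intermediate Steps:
299806/(-204577) + 22025/414621 = 299806*(-1/204577) + 22025*(1/414621) = -299806/204577 + 22025/414621 = -119800055101/84821920317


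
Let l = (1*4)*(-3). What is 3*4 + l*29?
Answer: -336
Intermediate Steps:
l = -12 (l = 4*(-3) = -12)
3*4 + l*29 = 3*4 - 12*29 = 12 - 348 = -336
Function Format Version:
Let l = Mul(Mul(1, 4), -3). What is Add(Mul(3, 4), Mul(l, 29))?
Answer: -336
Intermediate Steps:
l = -12 (l = Mul(4, -3) = -12)
Add(Mul(3, 4), Mul(l, 29)) = Add(Mul(3, 4), Mul(-12, 29)) = Add(12, -348) = -336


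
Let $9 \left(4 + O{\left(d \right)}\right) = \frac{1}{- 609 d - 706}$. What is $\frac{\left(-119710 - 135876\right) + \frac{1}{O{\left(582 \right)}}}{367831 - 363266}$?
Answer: $- \frac{3267717489706}{58364369525} \approx -55.988$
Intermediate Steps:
$O{\left(d \right)} = -4 + \frac{1}{9 \left(-706 - 609 d\right)}$ ($O{\left(d \right)} = -4 + \frac{1}{9 \left(- 609 d - 706\right)} = -4 + \frac{1}{9 \left(-706 - 609 d\right)}$)
$\frac{\left(-119710 - 135876\right) + \frac{1}{O{\left(582 \right)}}}{367831 - 363266} = \frac{\left(-119710 - 135876\right) + \frac{1}{\frac{7}{9} \frac{1}{706 + 609 \cdot 582} \left(-3631 - 1822824\right)}}{367831 - 363266} = \frac{-255586 + \frac{1}{\frac{7}{9} \frac{1}{706 + 354438} \left(-3631 - 1822824\right)}}{4565} = \left(-255586 + \frac{1}{\frac{7}{9} \cdot \frac{1}{355144} \left(-1826455\right)}\right) \frac{1}{4565} = \left(-255586 + \frac{1}{- \frac{12785185}{3196296}}\right) \frac{1}{4565} = \left(-255586 - \frac{3196296}{12785185}\right) \frac{1}{4565} = \left(- \frac{3267717489706}{12785185}\right) \frac{1}{4565} = - \frac{3267717489706}{58364369525}$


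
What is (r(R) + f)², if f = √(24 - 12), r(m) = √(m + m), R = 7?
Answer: 26 + 4*√42 ≈ 51.923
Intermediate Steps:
r(m) = √2*√m (r(m) = √(2*m) = √2*√m)
f = 2*√3 (f = √12 = 2*√3 ≈ 3.4641)
(r(R) + f)² = (√2*√7 + 2*√3)² = (√14 + 2*√3)²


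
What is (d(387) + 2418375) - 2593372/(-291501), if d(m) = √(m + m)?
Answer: 704961324247/291501 + 3*√86 ≈ 2.4184e+6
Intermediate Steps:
d(m) = √2*√m (d(m) = √(2*m) = √2*√m)
(d(387) + 2418375) - 2593372/(-291501) = (√2*√387 + 2418375) - 2593372/(-291501) = (√2*(3*√43) + 2418375) - 2593372*(-1/291501) = (3*√86 + 2418375) + 2593372/291501 = (2418375 + 3*√86) + 2593372/291501 = 704961324247/291501 + 3*√86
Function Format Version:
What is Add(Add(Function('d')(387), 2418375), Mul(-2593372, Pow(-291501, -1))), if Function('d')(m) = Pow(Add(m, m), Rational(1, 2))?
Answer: Add(Rational(704961324247, 291501), Mul(3, Pow(86, Rational(1, 2)))) ≈ 2.4184e+6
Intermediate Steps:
Function('d')(m) = Mul(Pow(2, Rational(1, 2)), Pow(m, Rational(1, 2))) (Function('d')(m) = Pow(Mul(2, m), Rational(1, 2)) = Mul(Pow(2, Rational(1, 2)), Pow(m, Rational(1, 2))))
Add(Add(Function('d')(387), 2418375), Mul(-2593372, Pow(-291501, -1))) = Add(Add(Mul(Pow(2, Rational(1, 2)), Pow(387, Rational(1, 2))), 2418375), Mul(-2593372, Pow(-291501, -1))) = Add(Add(Mul(Pow(2, Rational(1, 2)), Mul(3, Pow(43, Rational(1, 2)))), 2418375), Mul(-2593372, Rational(-1, 291501))) = Add(Add(Mul(3, Pow(86, Rational(1, 2))), 2418375), Rational(2593372, 291501)) = Add(Add(2418375, Mul(3, Pow(86, Rational(1, 2)))), Rational(2593372, 291501)) = Add(Rational(704961324247, 291501), Mul(3, Pow(86, Rational(1, 2))))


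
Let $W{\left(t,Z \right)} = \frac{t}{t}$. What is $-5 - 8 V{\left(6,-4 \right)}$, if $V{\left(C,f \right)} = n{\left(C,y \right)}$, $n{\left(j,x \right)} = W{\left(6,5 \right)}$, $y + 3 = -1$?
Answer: $-13$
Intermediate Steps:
$y = -4$ ($y = -3 - 1 = -4$)
$W{\left(t,Z \right)} = 1$
$n{\left(j,x \right)} = 1$
$V{\left(C,f \right)} = 1$
$-5 - 8 V{\left(6,-4 \right)} = -5 - 8 = -13$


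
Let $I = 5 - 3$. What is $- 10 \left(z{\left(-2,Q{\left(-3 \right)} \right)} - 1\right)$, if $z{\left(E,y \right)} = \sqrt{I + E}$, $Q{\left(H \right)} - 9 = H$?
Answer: $10$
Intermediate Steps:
$Q{\left(H \right)} = 9 + H$
$I = 2$
$z{\left(E,y \right)} = \sqrt{2 + E}$
$- 10 \left(z{\left(-2,Q{\left(-3 \right)} \right)} - 1\right) = - 10 \left(\sqrt{2 - 2} - 1\right) = - 10 \left(\sqrt{0} - 1\right) = - 10 \left(0 - 1\right) = \left(-10\right) \left(-1\right) = 10$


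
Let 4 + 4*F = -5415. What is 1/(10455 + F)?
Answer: 4/36401 ≈ 0.00010989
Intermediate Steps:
F = -5419/4 (F = -1 + (¼)*(-5415) = -1 - 5415/4 = -5419/4 ≈ -1354.8)
1/(10455 + F) = 1/(10455 - 5419/4) = 1/(36401/4) = 4/36401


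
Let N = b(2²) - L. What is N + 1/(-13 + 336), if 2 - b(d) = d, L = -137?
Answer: 43606/323 ≈ 135.00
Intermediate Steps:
b(d) = 2 - d
N = 135 (N = (2 - 1*2²) - 1*(-137) = (2 - 1*4) + 137 = (2 - 4) + 137 = -2 + 137 = 135)
N + 1/(-13 + 336) = 135 + 1/(-13 + 336) = 135 + 1/323 = 43606/323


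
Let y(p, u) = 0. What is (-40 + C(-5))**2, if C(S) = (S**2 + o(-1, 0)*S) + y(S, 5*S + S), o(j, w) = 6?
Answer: 2025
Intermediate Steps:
C(S) = S**2 + 6*S (C(S) = (S**2 + 6*S) + 0 = S**2 + 6*S)
(-40 + C(-5))**2 = (-40 - 5*(6 - 5))**2 = (-40 - 5*1)**2 = (-40 - 5)**2 = (-45)**2 = 2025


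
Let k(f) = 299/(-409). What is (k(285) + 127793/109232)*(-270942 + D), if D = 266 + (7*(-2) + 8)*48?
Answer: -1328195687029/11168972 ≈ -1.1892e+5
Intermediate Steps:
k(f) = -299/409 (k(f) = 299*(-1/409) = -299/409)
D = -22 (D = 266 + (-14 + 8)*48 = 266 - 6*48 = 266 - 288 = -22)
(k(285) + 127793/109232)*(-270942 + D) = (-299/409 + 127793/109232)*(-270942 - 22) = (-299/409 + 127793*(1/109232))*(-270964) = (-299/409 + 127793/109232)*(-270964) = (19606969/44675888)*(-270964) = -1328195687029/11168972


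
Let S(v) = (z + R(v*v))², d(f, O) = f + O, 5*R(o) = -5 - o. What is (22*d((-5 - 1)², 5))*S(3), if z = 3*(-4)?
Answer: 4939352/25 ≈ 1.9757e+5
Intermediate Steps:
R(o) = -1 - o/5 (R(o) = (-5 - o)/5 = -1 - o/5)
d(f, O) = O + f
z = -12
S(v) = (-13 - v²/5)² (S(v) = (-12 + (-1 - v*v/5))² = (-12 + (-1 - v²/5))² = (-13 - v²/5)²)
(22*d((-5 - 1)², 5))*S(3) = (22*(5 + (-5 - 1)²))*((65 + 3²)²/25) = (22*(5 + (-6)²))*((65 + 9)²/25) = (22*(5 + 36))*((1/25)*74²) = (22*41)*((1/25)*5476) = 902*(5476/25) = 4939352/25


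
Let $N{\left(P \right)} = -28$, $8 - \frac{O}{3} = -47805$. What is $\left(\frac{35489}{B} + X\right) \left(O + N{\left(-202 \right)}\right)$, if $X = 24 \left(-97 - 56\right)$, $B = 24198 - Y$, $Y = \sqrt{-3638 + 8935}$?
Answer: $- \frac{308224145903947302}{585537907} + \frac{5089512979 \sqrt{5297}}{585537907} \approx -5.2639 \cdot 10^{8}$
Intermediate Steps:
$Y = \sqrt{5297} \approx 72.781$
$O = 143439$ ($O = 24 - -143415 = 24 + 143415 = 143439$)
$B = 24198 - \sqrt{5297} \approx 24125.0$
$X = -3672$ ($X = 24 \left(-153\right) = -3672$)
$\left(\frac{35489}{B} + X\right) \left(O + N{\left(-202 \right)}\right) = \left(\frac{35489}{24198 - \sqrt{5297}} - 3672\right) \left(143439 - 28\right) = \left(-3672 + \frac{35489}{24198 - \sqrt{5297}}\right) 143411 = -526605192 + \frac{5089512979}{24198 - \sqrt{5297}}$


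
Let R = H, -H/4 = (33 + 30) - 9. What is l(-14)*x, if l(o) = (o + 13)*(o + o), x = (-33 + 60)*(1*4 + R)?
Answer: -160272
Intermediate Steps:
H = -216 (H = -4*((33 + 30) - 9) = -4*(63 - 9) = -4*54 = -216)
R = -216
x = -5724 (x = (-33 + 60)*(1*4 - 216) = 27*(4 - 216) = 27*(-212) = -5724)
l(o) = 2*o*(13 + o) (l(o) = (13 + o)*(2*o) = 2*o*(13 + o))
l(-14)*x = (2*(-14)*(13 - 14))*(-5724) = (2*(-14)*(-1))*(-5724) = 28*(-5724) = -160272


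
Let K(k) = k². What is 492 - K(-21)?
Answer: 51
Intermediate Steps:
492 - K(-21) = 492 - 1*(-21)² = 492 - 1*441 = 492 - 441 = 51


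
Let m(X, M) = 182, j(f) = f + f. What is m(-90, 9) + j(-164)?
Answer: -146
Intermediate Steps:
j(f) = 2*f
m(-90, 9) + j(-164) = 182 + 2*(-164) = 182 - 328 = -146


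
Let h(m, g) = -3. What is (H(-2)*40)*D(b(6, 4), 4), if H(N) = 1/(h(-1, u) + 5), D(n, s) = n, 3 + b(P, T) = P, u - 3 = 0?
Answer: 60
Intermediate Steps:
u = 3 (u = 3 + 0 = 3)
b(P, T) = -3 + P
H(N) = 1/2 (H(N) = 1/(-3 + 5) = 1/2)
(H(-2)*40)*D(b(6, 4), 4) = ((1/2)*40)*(-3 + 6) = 20*3 = 60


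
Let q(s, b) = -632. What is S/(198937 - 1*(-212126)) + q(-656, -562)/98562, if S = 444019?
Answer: 2416867159/2250843967 ≈ 1.0738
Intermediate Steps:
S/(198937 - 1*(-212126)) + q(-656, -562)/98562 = 444019/(198937 - 1*(-212126)) - 632/98562 = 444019/(198937 + 212126) - 632*1/98562 = 444019/411063 - 316/49281 = 2416867159/2250843967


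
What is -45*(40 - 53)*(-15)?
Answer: -8775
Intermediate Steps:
-45*(40 - 53)*(-15) = -45*(-13)*(-15) = 585*(-15) = -8775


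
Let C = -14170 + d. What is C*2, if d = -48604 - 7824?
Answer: -141196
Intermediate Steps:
d = -56428
C = -70598 (C = -14170 - 56428 = -70598)
C*2 = -70598*2 = -141196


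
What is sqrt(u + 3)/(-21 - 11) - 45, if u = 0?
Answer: -45 - sqrt(3)/32 ≈ -45.054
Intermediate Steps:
sqrt(u + 3)/(-21 - 11) - 45 = sqrt(0 + 3)/(-21 - 11) - 45 = sqrt(3)/(-32) - 45 = -sqrt(3)/32 - 45 = -45 - sqrt(3)/32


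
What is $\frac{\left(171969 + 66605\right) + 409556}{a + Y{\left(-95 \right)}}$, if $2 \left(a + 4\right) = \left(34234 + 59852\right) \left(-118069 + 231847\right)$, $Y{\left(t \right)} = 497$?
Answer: $\frac{648130}{5352458947} \approx 0.00012109$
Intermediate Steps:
$a = 5352458450$ ($a = -4 + \frac{\left(34234 + 59852\right) \left(-118069 + 231847\right)}{2} = -4 + \frac{94086 \cdot 113778}{2} = -4 + \frac{1}{2} \cdot 10704916908 = -4 + 5352458454 = 5352458450$)
$\frac{\left(171969 + 66605\right) + 409556}{a + Y{\left(-95 \right)}} = \frac{\left(171969 + 66605\right) + 409556}{5352458450 + 497} = \frac{238574 + 409556}{5352458947} = 648130 \cdot \frac{1}{5352458947} = \frac{648130}{5352458947}$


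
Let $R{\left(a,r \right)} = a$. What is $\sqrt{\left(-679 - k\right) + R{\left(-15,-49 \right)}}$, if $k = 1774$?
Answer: $2 i \sqrt{617} \approx 49.679 i$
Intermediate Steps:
$\sqrt{\left(-679 - k\right) + R{\left(-15,-49 \right)}} = \sqrt{\left(-679 - 1774\right) - 15} = \sqrt{-2453 - 15} = \sqrt{-2468} = 2 i \sqrt{617}$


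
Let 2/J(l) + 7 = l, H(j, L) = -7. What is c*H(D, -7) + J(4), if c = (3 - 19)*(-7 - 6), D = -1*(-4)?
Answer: -4370/3 ≈ -1456.7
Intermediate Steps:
D = 4
c = 208 (c = -16*(-13) = 208)
J(l) = 2/(-7 + l)
c*H(D, -7) + J(4) = 208*(-7) + 2/(-7 + 4) = -1456 + 2/(-3) = -1456 + 2*(-⅓) = -1456 - ⅔ = -4370/3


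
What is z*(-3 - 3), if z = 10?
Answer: -60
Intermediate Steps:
z*(-3 - 3) = 10*(-3 - 3) = 10*(-6) = -60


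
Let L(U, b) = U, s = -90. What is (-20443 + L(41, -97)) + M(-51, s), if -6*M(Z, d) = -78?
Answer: -20389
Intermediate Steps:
M(Z, d) = 13 (M(Z, d) = -⅙*(-78) = 13)
(-20443 + L(41, -97)) + M(-51, s) = (-20443 + 41) + 13 = -20402 + 13 = -20389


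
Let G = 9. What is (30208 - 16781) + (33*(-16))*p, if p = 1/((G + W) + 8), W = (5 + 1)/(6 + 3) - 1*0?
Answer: 710047/53 ≈ 13397.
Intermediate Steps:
W = ⅔ (W = 6/9 + 0 = 6*(⅑) + 0 = ⅔ + 0 = ⅔ ≈ 0.66667)
p = 3/53 (p = 1/((9 + ⅔) + 8) = 1/(29/3 + 8) = 1/(53/3) = 3/53 ≈ 0.056604)
(30208 - 16781) + (33*(-16))*p = (30208 - 16781) + (33*(-16))*(3/53) = 13427 - 528*3/53 = 13427 - 1584/53 = 710047/53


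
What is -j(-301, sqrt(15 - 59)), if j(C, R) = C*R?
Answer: 602*I*sqrt(11) ≈ 1996.6*I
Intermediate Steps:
-j(-301, sqrt(15 - 59)) = -(-301)*sqrt(15 - 59) = -(-301)*sqrt(-44) = -(-301)*2*I*sqrt(11) = -(-602)*I*sqrt(11) = 602*I*sqrt(11)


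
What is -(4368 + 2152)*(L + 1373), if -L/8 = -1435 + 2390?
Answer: 40860840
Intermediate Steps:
L = -7640 (L = -8*(-1435 + 2390) = -8*955 = -7640)
-(4368 + 2152)*(L + 1373) = -(4368 + 2152)*(-7640 + 1373) = -6520*(-6267) = -1*(-40860840) = 40860840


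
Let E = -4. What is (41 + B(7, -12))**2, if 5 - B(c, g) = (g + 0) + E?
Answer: 3844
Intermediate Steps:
B(c, g) = 9 - g (B(c, g) = 5 - ((g + 0) - 4) = 5 - (g - 4) = 5 - (-4 + g) = 5 + (4 - g) = 9 - g)
(41 + B(7, -12))**2 = (41 + (9 - 1*(-12)))**2 = (41 + (9 + 12))**2 = (41 + 21)**2 = 62**2 = 3844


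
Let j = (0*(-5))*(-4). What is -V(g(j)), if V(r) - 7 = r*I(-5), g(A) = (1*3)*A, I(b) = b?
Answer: -7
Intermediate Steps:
j = 0 (j = 0*(-4) = 0)
g(A) = 3*A
V(r) = 7 - 5*r (V(r) = 7 + r*(-5) = 7 - 5*r)
-V(g(j)) = -(7 - 15*0) = -(7 - 5*0) = -(7 + 0) = -1*7 = -7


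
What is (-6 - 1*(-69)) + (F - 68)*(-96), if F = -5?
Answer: 7071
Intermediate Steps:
(-6 - 1*(-69)) + (F - 68)*(-96) = (-6 - 1*(-69)) + (-5 - 68)*(-96) = (-6 + 69) - 73*(-96) = 63 + 7008 = 7071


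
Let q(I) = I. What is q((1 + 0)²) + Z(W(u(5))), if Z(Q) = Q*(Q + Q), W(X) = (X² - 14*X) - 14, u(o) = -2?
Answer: 649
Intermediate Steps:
W(X) = -14 + X² - 14*X
Z(Q) = 2*Q² (Z(Q) = Q*(2*Q) = 2*Q²)
q((1 + 0)²) + Z(W(u(5))) = (1 + 0)² + 2*(-14 + (-2)² - 14*(-2))² = 1² + 2*(-14 + 4 + 28)² = 1 + 2*18² = 1 + 2*324 = 1 + 648 = 649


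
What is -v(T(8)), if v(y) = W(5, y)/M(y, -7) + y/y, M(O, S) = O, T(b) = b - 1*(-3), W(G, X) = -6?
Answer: -5/11 ≈ -0.45455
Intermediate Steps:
T(b) = 3 + b (T(b) = b + 3 = 3 + b)
v(y) = 1 - 6/y (v(y) = -6/y + y/y = -6/y + 1 = 1 - 6/y)
-v(T(8)) = -(-6 + (3 + 8))/(3 + 8) = -(-6 + 11)/11 = -5/11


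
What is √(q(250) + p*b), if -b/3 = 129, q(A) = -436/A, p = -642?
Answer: 46*√73385/25 ≈ 498.45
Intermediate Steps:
b = -387 (b = -3*129 = -387)
√(q(250) + p*b) = √(-436/250 - 642*(-387)) = √(-436*1/250 + 248454) = √(-218/125 + 248454) = √(31056532/125) = 46*√73385/25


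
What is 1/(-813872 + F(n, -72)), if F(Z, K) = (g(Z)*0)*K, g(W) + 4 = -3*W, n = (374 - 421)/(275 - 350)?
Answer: -1/813872 ≈ -1.2287e-6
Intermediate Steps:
n = 47/75 (n = -47/(-75) = -47*(-1/75) = 47/75 ≈ 0.62667)
g(W) = -4 - 3*W
F(Z, K) = 0 (F(Z, K) = ((-4 - 3*Z)*0)*K = 0*K = 0)
1/(-813872 + F(n, -72)) = 1/(-813872 + 0) = 1/(-813872) = -1/813872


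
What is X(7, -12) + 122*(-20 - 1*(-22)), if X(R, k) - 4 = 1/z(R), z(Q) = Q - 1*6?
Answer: 249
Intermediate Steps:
z(Q) = -6 + Q (z(Q) = Q - 6 = -6 + Q)
X(R, k) = 4 + 1/(-6 + R)
X(7, -12) + 122*(-20 - 1*(-22)) = (-23 + 4*7)/(-6 + 7) + 122*(-20 - 1*(-22)) = (-23 + 28)/1 + 122*(-20 + 22) = 1*5 + 122*2 = 5 + 244 = 249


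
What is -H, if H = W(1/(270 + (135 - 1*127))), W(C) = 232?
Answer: -232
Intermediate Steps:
H = 232
-H = -1*232 = -232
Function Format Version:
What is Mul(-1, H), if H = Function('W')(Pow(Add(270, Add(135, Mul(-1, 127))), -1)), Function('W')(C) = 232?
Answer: -232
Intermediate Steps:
H = 232
Mul(-1, H) = Mul(-1, 232) = -232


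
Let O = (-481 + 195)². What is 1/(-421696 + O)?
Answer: -1/339900 ≈ -2.9420e-6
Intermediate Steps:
O = 81796 (O = (-286)² = 81796)
1/(-421696 + O) = 1/(-421696 + 81796) = 1/(-339900) = -1/339900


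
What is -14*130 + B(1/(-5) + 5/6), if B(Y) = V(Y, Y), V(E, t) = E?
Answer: -54581/30 ≈ -1819.4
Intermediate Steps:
B(Y) = Y
-14*130 + B(1/(-5) + 5/6) = -14*130 + (1/(-5) + 5/6) = -1820 + (1*(-1/5) + 5*(1/6)) = -1820 + (-1/5 + 5/6) = -1820 + 19/30 = -54581/30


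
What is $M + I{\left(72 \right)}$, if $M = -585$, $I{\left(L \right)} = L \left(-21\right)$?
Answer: $-2097$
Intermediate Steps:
$I{\left(L \right)} = - 21 L$
$M + I{\left(72 \right)} = -585 - 1512 = -2097$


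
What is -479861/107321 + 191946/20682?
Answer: 1779225244/369935487 ≈ 4.8096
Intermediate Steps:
-479861/107321 + 191946/20682 = -479861*1/107321 + 191946*(1/20682) = -479861/107321 + 31991/3447 = 1779225244/369935487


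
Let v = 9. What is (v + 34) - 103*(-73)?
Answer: 7562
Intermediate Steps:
(v + 34) - 103*(-73) = (9 + 34) - 103*(-73) = 43 + 7519 = 7562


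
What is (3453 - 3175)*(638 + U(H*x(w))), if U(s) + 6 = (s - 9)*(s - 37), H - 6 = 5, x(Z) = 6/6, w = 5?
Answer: 161240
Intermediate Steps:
x(Z) = 1 (x(Z) = 6*(⅙) = 1)
H = 11 (H = 6 + 5 = 11)
U(s) = -6 + (-37 + s)*(-9 + s) (U(s) = -6 + (s - 9)*(s - 37) = -6 + (-9 + s)*(-37 + s) = -6 + (-37 + s)*(-9 + s))
(3453 - 3175)*(638 + U(H*x(w))) = (3453 - 3175)*(638 + (327 + (11*1)² - 506)) = 278*(638 + (327 + 11² - 46*11)) = 278*(638 + (327 + 121 - 506)) = 278*(638 - 58) = 278*580 = 161240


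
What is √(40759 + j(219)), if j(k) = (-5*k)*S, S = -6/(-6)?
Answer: 4*√2479 ≈ 199.16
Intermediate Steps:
S = 1 (S = -6*(-1)/6 = -1*(-1) = 1)
j(k) = -5*k (j(k) = -5*k*1 = -5*k)
√(40759 + j(219)) = √(40759 - 5*219) = √(40759 - 1095) = √39664 = 4*√2479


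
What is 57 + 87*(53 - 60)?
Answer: -552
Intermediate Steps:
57 + 87*(53 - 60) = 57 + 87*(-7) = 57 - 609 = -552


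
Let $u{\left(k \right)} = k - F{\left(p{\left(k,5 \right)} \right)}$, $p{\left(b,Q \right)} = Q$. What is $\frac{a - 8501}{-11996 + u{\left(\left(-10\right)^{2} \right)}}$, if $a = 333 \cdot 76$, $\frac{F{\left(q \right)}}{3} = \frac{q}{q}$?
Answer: $- \frac{16807}{11899} \approx -1.4125$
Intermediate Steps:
$F{\left(q \right)} = 3$ ($F{\left(q \right)} = 3 \frac{q}{q} = 3 \cdot 1 = 3$)
$u{\left(k \right)} = -3 + k$ ($u{\left(k \right)} = k - 3 = -3 + k$)
$a = 25308$
$\frac{a - 8501}{-11996 + u{\left(\left(-10\right)^{2} \right)}} = \frac{25308 - 8501}{-11996 - \left(3 - \left(-10\right)^{2}\right)} = \frac{16807}{-11996 + \left(-3 + 100\right)} = \frac{16807}{-11996 + 97} = \frac{16807}{-11899} = 16807 \left(- \frac{1}{11899}\right) = - \frac{16807}{11899}$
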